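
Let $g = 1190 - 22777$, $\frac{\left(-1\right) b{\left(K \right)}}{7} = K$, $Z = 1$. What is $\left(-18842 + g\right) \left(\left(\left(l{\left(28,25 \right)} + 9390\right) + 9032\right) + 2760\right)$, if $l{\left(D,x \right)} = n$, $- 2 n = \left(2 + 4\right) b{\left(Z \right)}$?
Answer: $-857216087$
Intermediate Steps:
$b{\left(K \right)} = - 7 K$
$n = 21$ ($n = - \frac{\left(2 + 4\right) \left(\left(-7\right) 1\right)}{2} = - \frac{6 \left(-7\right)}{2} = \left(- \frac{1}{2}\right) \left(-42\right) = 21$)
$l{\left(D,x \right)} = 21$
$g = -21587$
$\left(-18842 + g\right) \left(\left(\left(l{\left(28,25 \right)} + 9390\right) + 9032\right) + 2760\right) = \left(-18842 - 21587\right) \left(\left(\left(21 + 9390\right) + 9032\right) + 2760\right) = - 40429 \left(\left(9411 + 9032\right) + 2760\right) = - 40429 \left(18443 + 2760\right) = \left(-40429\right) 21203 = -857216087$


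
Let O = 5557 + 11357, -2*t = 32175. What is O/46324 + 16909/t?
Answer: -511188541/745237350 ≈ -0.68594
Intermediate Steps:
t = -32175/2 (t = -½*32175 = -32175/2 ≈ -16088.)
O = 16914
O/46324 + 16909/t = 16914/46324 + 16909/(-32175/2) = 16914*(1/46324) + 16909*(-2/32175) = 8457/23162 - 33818/32175 = -511188541/745237350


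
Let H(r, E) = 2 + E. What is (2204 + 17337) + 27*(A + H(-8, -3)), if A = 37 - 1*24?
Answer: 19865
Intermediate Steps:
A = 13 (A = 37 - 24 = 13)
(2204 + 17337) + 27*(A + H(-8, -3)) = (2204 + 17337) + 27*(13 + (2 - 3)) = 19541 + 27*(13 - 1) = 19541 + 27*12 = 19541 + 324 = 19865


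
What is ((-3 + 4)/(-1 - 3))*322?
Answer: -161/2 ≈ -80.500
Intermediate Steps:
((-3 + 4)/(-1 - 3))*322 = (1/(-4))*322 = (1*(-¼))*322 = -¼*322 = -161/2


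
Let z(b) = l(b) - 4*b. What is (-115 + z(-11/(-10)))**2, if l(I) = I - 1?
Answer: 1423249/100 ≈ 14232.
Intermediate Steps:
l(I) = -1 + I
z(b) = -1 - 3*b (z(b) = (-1 + b) - 4*b = -1 - 3*b)
(-115 + z(-11/(-10)))**2 = (-115 + (-1 - (-33)/(-10)))**2 = (-115 + (-1 - (-33)*(-1)/10))**2 = (-115 + (-1 - 3*11/10))**2 = (-115 + (-1 - 33/10))**2 = (-115 - 43/10)**2 = (-1193/10)**2 = 1423249/100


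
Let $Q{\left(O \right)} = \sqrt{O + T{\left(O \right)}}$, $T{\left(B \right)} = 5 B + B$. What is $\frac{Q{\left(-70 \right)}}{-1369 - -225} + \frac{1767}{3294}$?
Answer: $\frac{589}{1098} - \frac{7 i \sqrt{10}}{1144} \approx 0.53643 - 0.01935 i$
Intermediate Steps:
$T{\left(B \right)} = 6 B$
$Q{\left(O \right)} = \sqrt{7} \sqrt{O}$ ($Q{\left(O \right)} = \sqrt{O + 6 O} = \sqrt{7 O} = \sqrt{7} \sqrt{O}$)
$\frac{Q{\left(-70 \right)}}{-1369 - -225} + \frac{1767}{3294} = \frac{\sqrt{7} \sqrt{-70}}{-1369 - -225} + \frac{1767}{3294} = \frac{\sqrt{7} i \sqrt{70}}{-1369 + 225} + 1767 \cdot \frac{1}{3294} = \frac{7 i \sqrt{10}}{-1144} + \frac{589}{1098} = 7 i \sqrt{10} \left(- \frac{1}{1144}\right) + \frac{589}{1098} = - \frac{7 i \sqrt{10}}{1144} + \frac{589}{1098} = \frac{589}{1098} - \frac{7 i \sqrt{10}}{1144}$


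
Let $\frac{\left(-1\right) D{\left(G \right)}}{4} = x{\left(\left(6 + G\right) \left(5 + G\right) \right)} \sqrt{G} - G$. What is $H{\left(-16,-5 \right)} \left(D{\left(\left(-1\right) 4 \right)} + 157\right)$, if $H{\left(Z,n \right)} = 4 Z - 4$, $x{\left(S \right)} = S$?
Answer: $-9588 + 1088 i \approx -9588.0 + 1088.0 i$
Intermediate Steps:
$H{\left(Z,n \right)} = -4 + 4 Z$
$D{\left(G \right)} = 4 G - 4 \sqrt{G} \left(5 + G\right) \left(6 + G\right)$ ($D{\left(G \right)} = - 4 \left(\left(6 + G\right) \left(5 + G\right) \sqrt{G} - G\right) = - 4 \left(\left(5 + G\right) \left(6 + G\right) \sqrt{G} - G\right) = - 4 \left(\sqrt{G} \left(5 + G\right) \left(6 + G\right) - G\right) = - 4 \left(- G + \sqrt{G} \left(5 + G\right) \left(6 + G\right)\right) = 4 G - 4 \sqrt{G} \left(5 + G\right) \left(6 + G\right)$)
$H{\left(-16,-5 \right)} \left(D{\left(\left(-1\right) 4 \right)} + 157\right) = \left(-4 + 4 \left(-16\right)\right) \left(\left(4 \left(\left(-1\right) 4\right) - 4 \sqrt{\left(-1\right) 4} \left(30 + \left(\left(-1\right) 4\right)^{2} + 11 \left(\left(-1\right) 4\right)\right)\right) + 157\right) = \left(-4 - 64\right) \left(\left(4 \left(-4\right) - 4 \sqrt{-4} \left(30 + \left(-4\right)^{2} + 11 \left(-4\right)\right)\right) + 157\right) = - 68 \left(\left(-16 - 4 \cdot 2 i \left(30 + 16 - 44\right)\right) + 157\right) = - 68 \left(\left(-16 - 4 \cdot 2 i 2\right) + 157\right) = - 68 \left(\left(-16 - 16 i\right) + 157\right) = - 68 \left(141 - 16 i\right) = -9588 + 1088 i$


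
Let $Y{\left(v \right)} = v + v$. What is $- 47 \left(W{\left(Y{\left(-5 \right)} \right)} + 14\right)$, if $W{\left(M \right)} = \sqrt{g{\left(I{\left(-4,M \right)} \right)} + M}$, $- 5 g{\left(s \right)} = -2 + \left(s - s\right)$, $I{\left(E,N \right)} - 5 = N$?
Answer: $-658 - \frac{188 i \sqrt{15}}{5} \approx -658.0 - 145.62 i$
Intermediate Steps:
$I{\left(E,N \right)} = 5 + N$
$g{\left(s \right)} = \frac{2}{5}$ ($g{\left(s \right)} = - \frac{-2 + \left(s - s\right)}{5} = - \frac{-2 + 0}{5} = \left(- \frac{1}{5}\right) \left(-2\right) = \frac{2}{5}$)
$Y{\left(v \right)} = 2 v$
$W{\left(M \right)} = \sqrt{\frac{2}{5} + M}$
$- 47 \left(W{\left(Y{\left(-5 \right)} \right)} + 14\right) = - 47 \left(\frac{\sqrt{10 + 25 \cdot 2 \left(-5\right)}}{5} + 14\right) = - 47 \left(\frac{\sqrt{10 + 25 \left(-10\right)}}{5} + 14\right) = - 47 \left(\frac{\sqrt{10 - 250}}{5} + 14\right) = - 47 \left(\frac{\sqrt{-240}}{5} + 14\right) = - 47 \left(\frac{4 i \sqrt{15}}{5} + 14\right) = - 47 \left(14 + \frac{4 i \sqrt{15}}{5}\right) = -658 - \frac{188 i \sqrt{15}}{5}$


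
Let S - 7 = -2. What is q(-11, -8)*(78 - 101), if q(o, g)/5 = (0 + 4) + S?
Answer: -1035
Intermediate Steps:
S = 5 (S = 7 - 2 = 5)
q(o, g) = 45 (q(o, g) = 5*((0 + 4) + 5) = 5*(4 + 5) = 5*9 = 45)
q(-11, -8)*(78 - 101) = 45*(78 - 101) = 45*(-23) = -1035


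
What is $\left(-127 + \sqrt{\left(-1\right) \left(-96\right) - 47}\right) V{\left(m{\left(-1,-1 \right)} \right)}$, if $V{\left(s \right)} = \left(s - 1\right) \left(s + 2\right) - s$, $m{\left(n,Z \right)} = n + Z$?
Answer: $-240$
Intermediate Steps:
$m{\left(n,Z \right)} = Z + n$
$V{\left(s \right)} = - s + \left(-1 + s\right) \left(2 + s\right)$ ($V{\left(s \right)} = \left(-1 + s\right) \left(2 + s\right) - s = - s + \left(-1 + s\right) \left(2 + s\right)$)
$\left(-127 + \sqrt{\left(-1\right) \left(-96\right) - 47}\right) V{\left(m{\left(-1,-1 \right)} \right)} = \left(-127 + \sqrt{\left(-1\right) \left(-96\right) - 47}\right) \left(-2 + \left(-1 - 1\right)^{2}\right) = \left(-127 + \sqrt{96 - 47}\right) \left(-2 + \left(-2\right)^{2}\right) = \left(-127 + \sqrt{49}\right) \left(-2 + 4\right) = \left(-127 + 7\right) 2 = \left(-120\right) 2 = -240$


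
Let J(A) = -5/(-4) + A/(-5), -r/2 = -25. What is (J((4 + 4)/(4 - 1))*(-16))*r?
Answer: -1720/3 ≈ -573.33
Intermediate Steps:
r = 50 (r = -2*(-25) = 50)
J(A) = 5/4 - A/5 (J(A) = -5*(-¼) + A*(-⅕) = 5/4 - A/5)
(J((4 + 4)/(4 - 1))*(-16))*r = ((5/4 - (4 + 4)/(5*(4 - 1)))*(-16))*50 = ((5/4 - 8/(5*3))*(-16))*50 = ((5/4 - ⅕*8/3)*(-16))*50 = ((5/4 - 8/15)*(-16))*50 = ((43/60)*(-16))*50 = -172/15*50 = -1720/3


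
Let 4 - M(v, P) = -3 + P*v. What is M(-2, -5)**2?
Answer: 9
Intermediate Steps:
M(v, P) = 7 - P*v (M(v, P) = 4 - (-3 + P*v) = 4 + (3 - P*v) = 7 - P*v)
M(-2, -5)**2 = (7 - 1*(-5)*(-2))**2 = (7 - 10)**2 = (-3)**2 = 9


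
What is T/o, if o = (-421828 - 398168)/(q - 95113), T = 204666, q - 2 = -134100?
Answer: 7818616421/136666 ≈ 57210.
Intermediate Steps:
q = -134098 (q = 2 - 134100 = -134098)
o = 819996/229211 (o = (-421828 - 398168)/(-134098 - 95113) = -819996/(-229211) = -819996*(-1/229211) = 819996/229211 ≈ 3.5775)
T/o = 204666/(819996/229211) = 204666*(229211/819996) = 7818616421/136666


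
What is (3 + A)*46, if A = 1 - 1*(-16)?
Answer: 920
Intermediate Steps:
A = 17 (A = 1 + 16 = 17)
(3 + A)*46 = (3 + 17)*46 = 20*46 = 920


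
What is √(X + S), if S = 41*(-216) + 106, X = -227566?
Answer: 2*I*√59079 ≈ 486.12*I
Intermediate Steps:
S = -8750 (S = -8856 + 106 = -8750)
√(X + S) = √(-227566 - 8750) = √(-236316) = 2*I*√59079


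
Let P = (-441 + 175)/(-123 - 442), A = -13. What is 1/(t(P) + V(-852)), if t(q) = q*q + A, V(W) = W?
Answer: -319225/276058869 ≈ -0.0011564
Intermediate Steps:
P = 266/565 (P = -266/(-565) = -266*(-1/565) = 266/565 ≈ 0.47080)
t(q) = -13 + q² (t(q) = q*q - 13 = q² - 13 = -13 + q²)
1/(t(P) + V(-852)) = 1/((-13 + (266/565)²) - 852) = 1/((-13 + 70756/319225) - 852) = 1/(-4079169/319225 - 852) = 1/(-276058869/319225) = -319225/276058869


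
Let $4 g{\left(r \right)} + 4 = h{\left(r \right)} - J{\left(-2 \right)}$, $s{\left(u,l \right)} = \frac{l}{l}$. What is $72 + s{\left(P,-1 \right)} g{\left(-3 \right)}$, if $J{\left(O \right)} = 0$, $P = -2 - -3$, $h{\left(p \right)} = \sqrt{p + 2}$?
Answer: $71 + \frac{i}{4} \approx 71.0 + 0.25 i$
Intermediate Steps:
$h{\left(p \right)} = \sqrt{2 + p}$
$P = 1$ ($P = -2 + 3 = 1$)
$s{\left(u,l \right)} = 1$
$g{\left(r \right)} = -1 + \frac{\sqrt{2 + r}}{4}$ ($g{\left(r \right)} = -1 + \frac{\sqrt{2 + r} - 0}{4} = -1 + \frac{\sqrt{2 + r} + 0}{4} = -1 + \frac{\sqrt{2 + r}}{4}$)
$72 + s{\left(P,-1 \right)} g{\left(-3 \right)} = 72 + 1 \left(-1 + \frac{\sqrt{2 - 3}}{4}\right) = 72 + 1 \left(-1 + \frac{\sqrt{-1}}{4}\right) = 72 + 1 \left(-1 + \frac{i}{4}\right) = 72 - \left(1 - \frac{i}{4}\right) = 71 + \frac{i}{4}$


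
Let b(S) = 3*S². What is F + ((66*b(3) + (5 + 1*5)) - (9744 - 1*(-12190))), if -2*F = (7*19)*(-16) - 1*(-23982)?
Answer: -31069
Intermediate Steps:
F = -10927 (F = -((7*19)*(-16) - 1*(-23982))/2 = -(133*(-16) + 23982)/2 = -(-2128 + 23982)/2 = -½*21854 = -10927)
F + ((66*b(3) + (5 + 1*5)) - (9744 - 1*(-12190))) = -10927 + ((66*(3*3²) + (5 + 1*5)) - (9744 - 1*(-12190))) = -10927 + ((66*(3*9) + (5 + 5)) - (9744 + 12190)) = -10927 + ((66*27 + 10) - 1*21934) = -10927 + ((1782 + 10) - 21934) = -10927 + (1792 - 21934) = -10927 - 20142 = -31069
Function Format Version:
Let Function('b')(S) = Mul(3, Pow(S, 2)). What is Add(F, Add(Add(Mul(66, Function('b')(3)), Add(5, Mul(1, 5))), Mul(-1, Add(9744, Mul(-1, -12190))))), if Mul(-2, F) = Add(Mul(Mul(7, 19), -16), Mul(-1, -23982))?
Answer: -31069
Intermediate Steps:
F = -10927 (F = Mul(Rational(-1, 2), Add(Mul(Mul(7, 19), -16), Mul(-1, -23982))) = Mul(Rational(-1, 2), Add(Mul(133, -16), 23982)) = Mul(Rational(-1, 2), Add(-2128, 23982)) = Mul(Rational(-1, 2), 21854) = -10927)
Add(F, Add(Add(Mul(66, Function('b')(3)), Add(5, Mul(1, 5))), Mul(-1, Add(9744, Mul(-1, -12190))))) = Add(-10927, Add(Add(Mul(66, Mul(3, Pow(3, 2))), Add(5, Mul(1, 5))), Mul(-1, Add(9744, Mul(-1, -12190))))) = Add(-10927, Add(Add(Mul(66, Mul(3, 9)), Add(5, 5)), Mul(-1, Add(9744, 12190)))) = Add(-10927, Add(Add(Mul(66, 27), 10), Mul(-1, 21934))) = Add(-10927, Add(Add(1782, 10), -21934)) = Add(-10927, Add(1792, -21934)) = Add(-10927, -20142) = -31069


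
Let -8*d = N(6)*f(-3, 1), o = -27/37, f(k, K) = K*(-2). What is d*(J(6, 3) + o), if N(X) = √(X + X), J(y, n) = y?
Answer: 195*√3/74 ≈ 4.5642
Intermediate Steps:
N(X) = √2*√X (N(X) = √(2*X) = √2*√X)
f(k, K) = -2*K
o = -27/37 (o = -27*1/37 = -27/37 ≈ -0.72973)
d = √3/2 (d = -√2*√6*(-2*1)/8 = -2*√3*(-2)/8 = -(-1)*√3/2 = √3/2 ≈ 0.86602)
d*(J(6, 3) + o) = (√3/2)*(6 - 27/37) = (√3/2)*(195/37) = 195*√3/74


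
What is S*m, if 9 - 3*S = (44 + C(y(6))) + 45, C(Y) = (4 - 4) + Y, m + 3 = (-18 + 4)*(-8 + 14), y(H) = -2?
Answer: 2262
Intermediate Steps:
m = -87 (m = -3 + (-18 + 4)*(-8 + 14) = -3 - 14*6 = -3 - 84 = -87)
C(Y) = Y (C(Y) = 0 + Y = Y)
S = -26 (S = 3 - ((44 - 2) + 45)/3 = 3 - (42 + 45)/3 = 3 - ⅓*87 = 3 - 29 = -26)
S*m = -26*(-87) = 2262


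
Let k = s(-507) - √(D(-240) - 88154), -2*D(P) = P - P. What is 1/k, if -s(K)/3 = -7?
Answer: 21/88595 + I*√88154/88595 ≈ 0.00023703 + 0.0033513*I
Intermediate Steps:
D(P) = 0 (D(P) = -(P - P)/2 = -½*0 = 0)
s(K) = 21 (s(K) = -3*(-7) = 21)
k = 21 - I*√88154 (k = 21 - √(0 - 88154) = 21 - √(-88154) = 21 - I*√88154 ≈ 21.0 - 296.91*I)
1/k = 1/(21 - I*√88154)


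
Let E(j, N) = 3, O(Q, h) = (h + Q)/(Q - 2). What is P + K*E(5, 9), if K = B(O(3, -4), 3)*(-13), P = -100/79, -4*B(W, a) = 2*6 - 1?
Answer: 33491/316 ≈ 105.98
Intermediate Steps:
O(Q, h) = (Q + h)/(-2 + Q)
B(W, a) = -11/4 (B(W, a) = -(2*6 - 1)/4 = -(12 - 1)/4 = -¼*11 = -11/4)
P = -100/79 (P = -100*1/79 = -100/79 ≈ -1.2658)
K = 143/4 (K = -11/4*(-13) = 143/4 ≈ 35.750)
P + K*E(5, 9) = -100/79 + (143/4)*3 = -100/79 + 429/4 = 33491/316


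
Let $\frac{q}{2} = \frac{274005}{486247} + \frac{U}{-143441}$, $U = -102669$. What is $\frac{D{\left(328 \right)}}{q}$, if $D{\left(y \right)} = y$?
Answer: $\frac{2859657993007}{22306511112} \approx 128.2$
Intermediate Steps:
$q = \frac{178452088896}{69747755927}$ ($q = 2 \left(\frac{274005}{486247} - \frac{102669}{-143441}\right) = 2 \left(274005 \cdot \frac{1}{486247} - - \frac{102669}{143441}\right) = 2 \left(\frac{274005}{486247} + \frac{102669}{143441}\right) = 2 \cdot \frac{89226044448}{69747755927} = \frac{178452088896}{69747755927} \approx 2.5585$)
$\frac{D{\left(328 \right)}}{q} = \frac{328}{\frac{178452088896}{69747755927}} = 328 \cdot \frac{69747755927}{178452088896} = \frac{2859657993007}{22306511112}$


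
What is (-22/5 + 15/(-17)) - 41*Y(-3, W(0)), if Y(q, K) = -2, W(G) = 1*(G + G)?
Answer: 6521/85 ≈ 76.718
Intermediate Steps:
W(G) = 2*G (W(G) = 1*(2*G) = 2*G)
(-22/5 + 15/(-17)) - 41*Y(-3, W(0)) = (-22/5 + 15/(-17)) - 41*(-2) = (-22*1/5 + 15*(-1/17)) + 82 = (-22/5 - 15/17) + 82 = -449/85 + 82 = 6521/85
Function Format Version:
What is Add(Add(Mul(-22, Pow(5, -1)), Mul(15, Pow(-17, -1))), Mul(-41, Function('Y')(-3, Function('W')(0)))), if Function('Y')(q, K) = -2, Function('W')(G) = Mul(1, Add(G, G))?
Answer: Rational(6521, 85) ≈ 76.718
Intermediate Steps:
Function('W')(G) = Mul(2, G) (Function('W')(G) = Mul(1, Mul(2, G)) = Mul(2, G))
Add(Add(Mul(-22, Pow(5, -1)), Mul(15, Pow(-17, -1))), Mul(-41, Function('Y')(-3, Function('W')(0)))) = Add(Add(Mul(-22, Pow(5, -1)), Mul(15, Pow(-17, -1))), Mul(-41, -2)) = Add(Add(Mul(-22, Rational(1, 5)), Mul(15, Rational(-1, 17))), 82) = Add(Add(Rational(-22, 5), Rational(-15, 17)), 82) = Add(Rational(-449, 85), 82) = Rational(6521, 85)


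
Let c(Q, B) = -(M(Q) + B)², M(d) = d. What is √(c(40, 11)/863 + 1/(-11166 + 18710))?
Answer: I*√31935624615058/3255236 ≈ 1.736*I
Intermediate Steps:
c(Q, B) = -(B + Q)² (c(Q, B) = -(Q + B)² = -(B + Q)²)
√(c(40, 11)/863 + 1/(-11166 + 18710)) = √(-(11 + 40)²/863 + 1/(-11166 + 18710)) = √(-1*51²*(1/863) + 1/7544) = √(-1*2601*(1/863) + 1/7544) = √(-2601*1/863 + 1/7544) = √(-2601/863 + 1/7544) = √(-19621081/6510472) = I*√31935624615058/3255236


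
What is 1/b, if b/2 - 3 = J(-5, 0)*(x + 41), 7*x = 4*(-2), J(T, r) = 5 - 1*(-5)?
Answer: 7/5622 ≈ 0.0012451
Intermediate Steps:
J(T, r) = 10 (J(T, r) = 5 + 5 = 10)
x = -8/7 (x = (4*(-2))/7 = (⅐)*(-8) = -8/7 ≈ -1.1429)
b = 5622/7 (b = 6 + 2*(10*(-8/7 + 41)) = 6 + 2*(10*(279/7)) = 6 + 2*(2790/7) = 6 + 5580/7 = 5622/7 ≈ 803.14)
1/b = 1/(5622/7) = 7/5622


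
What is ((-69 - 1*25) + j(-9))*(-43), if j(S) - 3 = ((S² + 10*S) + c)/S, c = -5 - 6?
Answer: 34357/9 ≈ 3817.4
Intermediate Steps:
c = -11
j(S) = 3 + (-11 + S² + 10*S)/S (j(S) = 3 + ((S² + 10*S) - 11)/S = 3 + (-11 + S² + 10*S)/S)
((-69 - 1*25) + j(-9))*(-43) = ((-69 - 1*25) + (13 - 9 - 11/(-9)))*(-43) = ((-69 - 25) + (13 - 9 - 11*(-⅑)))*(-43) = (-94 + (13 - 9 + 11/9))*(-43) = (-94 + 47/9)*(-43) = -799/9*(-43) = 34357/9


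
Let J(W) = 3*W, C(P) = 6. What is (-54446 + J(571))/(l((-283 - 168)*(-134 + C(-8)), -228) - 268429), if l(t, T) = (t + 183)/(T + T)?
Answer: 24046248/122461535 ≈ 0.19636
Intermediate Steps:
l(t, T) = (183 + t)/(2*T) (l(t, T) = (183 + t)/((2*T)) = (183 + t)*(1/(2*T)) = (183 + t)/(2*T))
(-54446 + J(571))/(l((-283 - 168)*(-134 + C(-8)), -228) - 268429) = (-54446 + 3*571)/((1/2)*(183 + (-283 - 168)*(-134 + 6))/(-228) - 268429) = (-54446 + 1713)/((1/2)*(-1/228)*(183 - 451*(-128)) - 268429) = -52733/((1/2)*(-1/228)*(183 + 57728) - 268429) = -52733/((1/2)*(-1/228)*57911 - 268429) = -52733/(-57911/456 - 268429) = -52733/(-122461535/456) = -52733*(-456/122461535) = 24046248/122461535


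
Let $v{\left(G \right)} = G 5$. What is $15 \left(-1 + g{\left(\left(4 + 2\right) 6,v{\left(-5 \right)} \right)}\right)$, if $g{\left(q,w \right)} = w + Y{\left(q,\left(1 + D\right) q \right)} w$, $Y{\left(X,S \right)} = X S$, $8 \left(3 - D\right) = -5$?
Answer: $-2248140$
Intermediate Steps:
$D = \frac{29}{8}$ ($D = 3 - - \frac{5}{8} = 3 + \frac{5}{8} = \frac{29}{8} \approx 3.625$)
$v{\left(G \right)} = 5 G$
$Y{\left(X,S \right)} = S X$
$g{\left(q,w \right)} = w + \frac{37 w q^{2}}{8}$ ($g{\left(q,w \right)} = w + \left(1 + \frac{29}{8}\right) q q w = w + \frac{37 q}{8} q w = w + \frac{37 q^{2}}{8} w = w + \frac{37 w q^{2}}{8}$)
$15 \left(-1 + g{\left(\left(4 + 2\right) 6,v{\left(-5 \right)} \right)}\right) = 15 \left(-1 + \frac{5 \left(-5\right) \left(8 + 37 \left(\left(4 + 2\right) 6\right)^{2}\right)}{8}\right) = 15 \left(-1 + \frac{1}{8} \left(-25\right) \left(8 + 37 \left(6 \cdot 6\right)^{2}\right)\right) = 15 \left(-1 + \frac{1}{8} \left(-25\right) \left(8 + 37 \cdot 36^{2}\right)\right) = 15 \left(-1 + \frac{1}{8} \left(-25\right) \left(8 + 37 \cdot 1296\right)\right) = 15 \left(-1 + \frac{1}{8} \left(-25\right) \left(8 + 47952\right)\right) = 15 \left(-1 + \frac{1}{8} \left(-25\right) 47960\right) = 15 \left(-1 - 149875\right) = 15 \left(-149876\right) = -2248140$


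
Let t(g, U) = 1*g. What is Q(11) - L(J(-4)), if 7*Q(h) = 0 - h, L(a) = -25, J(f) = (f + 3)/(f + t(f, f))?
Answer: 164/7 ≈ 23.429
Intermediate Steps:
t(g, U) = g
J(f) = (3 + f)/(2*f) (J(f) = (f + 3)/(f + f) = (3 + f)/((2*f)) = (3 + f)*(1/(2*f)) = (3 + f)/(2*f))
Q(h) = -h/7 (Q(h) = (0 - h)/7 = (-h)/7 = -h/7)
Q(11) - L(J(-4)) = -1/7*11 - 1*(-25) = -11/7 + 25 = 164/7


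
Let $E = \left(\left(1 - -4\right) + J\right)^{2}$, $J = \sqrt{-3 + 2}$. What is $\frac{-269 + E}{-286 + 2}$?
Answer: $\frac{245}{284} - \frac{5 i}{142} \approx 0.86268 - 0.035211 i$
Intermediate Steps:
$J = i$ ($J = \sqrt{-1} = i \approx 1.0 i$)
$E = \left(5 + i\right)^{2}$ ($E = \left(\left(1 - -4\right) + i\right)^{2} = \left(\left(1 + 4\right) + i\right)^{2} = \left(5 + i\right)^{2} \approx 24.0 + 10.0 i$)
$\frac{-269 + E}{-286 + 2} = \frac{-269 + \left(5 + i\right)^{2}}{-286 + 2} = \frac{-269 + \left(5 + i\right)^{2}}{-284} = \left(-269 + \left(5 + i\right)^{2}\right) \left(- \frac{1}{284}\right) = \frac{269}{284} - \frac{\left(5 + i\right)^{2}}{284}$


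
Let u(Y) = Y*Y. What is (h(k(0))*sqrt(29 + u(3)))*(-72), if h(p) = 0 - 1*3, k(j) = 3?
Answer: 216*sqrt(38) ≈ 1331.5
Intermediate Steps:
u(Y) = Y**2
h(p) = -3 (h(p) = 0 - 3 = -3)
(h(k(0))*sqrt(29 + u(3)))*(-72) = -3*sqrt(29 + 3**2)*(-72) = -3*sqrt(29 + 9)*(-72) = -3*sqrt(38)*(-72) = 216*sqrt(38)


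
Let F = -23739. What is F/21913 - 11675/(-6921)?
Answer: 91536656/151659873 ≈ 0.60357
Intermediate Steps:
F/21913 - 11675/(-6921) = -23739/21913 - 11675/(-6921) = -23739*1/21913 - 11675*(-1/6921) = -23739/21913 + 11675/6921 = 91536656/151659873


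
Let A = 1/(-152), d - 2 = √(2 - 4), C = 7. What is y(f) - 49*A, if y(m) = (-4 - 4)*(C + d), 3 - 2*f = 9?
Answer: -10895/152 - 8*I*√2 ≈ -71.678 - 11.314*I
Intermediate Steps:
f = -3 (f = 3/2 - ½*9 = 3/2 - 9/2 = -3)
d = 2 + I*√2 (d = 2 + √(2 - 4) = 2 + √(-2) = 2 + I*√2 ≈ 2.0 + 1.4142*I)
y(m) = -72 - 8*I*√2 (y(m) = (-4 - 4)*(7 + (2 + I*√2)) = -8*(9 + I*√2) = -72 - 8*I*√2)
A = -1/152 ≈ -0.0065789
y(f) - 49*A = (-72 - 8*I*√2) - 49*(-1/152) = (-72 - 8*I*√2) + 49/152 = -10895/152 - 8*I*√2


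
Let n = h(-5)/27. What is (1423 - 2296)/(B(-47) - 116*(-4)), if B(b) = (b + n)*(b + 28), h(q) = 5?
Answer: -23571/36544 ≈ -0.64500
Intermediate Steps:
n = 5/27 ≈ 0.18519
B(b) = (28 + b)*(5/27 + b) (B(b) = (b + 5/27)*(b + 28) = (5/27 + b)*(28 + b) = (28 + b)*(5/27 + b))
(1423 - 2296)/(B(-47) - 116*(-4)) = (1423 - 2296)/((140/27 + (-47)² + (761/27)*(-47)) - 116*(-4)) = -873/((140/27 + 2209 - 35767/27) + 464) = -873/(24016/27 + 464) = -873/36544/27 = -873*27/36544 = -23571/36544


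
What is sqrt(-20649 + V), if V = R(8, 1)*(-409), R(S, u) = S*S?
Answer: 5*I*sqrt(1873) ≈ 216.39*I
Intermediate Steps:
R(S, u) = S**2
V = -26176 (V = 8**2*(-409) = 64*(-409) = -26176)
sqrt(-20649 + V) = sqrt(-20649 - 26176) = sqrt(-46825) = 5*I*sqrt(1873)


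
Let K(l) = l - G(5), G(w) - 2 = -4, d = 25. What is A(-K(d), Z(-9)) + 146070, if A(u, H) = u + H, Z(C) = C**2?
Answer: 146124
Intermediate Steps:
G(w) = -2 (G(w) = 2 - 4 = -2)
K(l) = 2 + l (K(l) = l - 1*(-2) = l + 2 = 2 + l)
A(u, H) = H + u
A(-K(d), Z(-9)) + 146070 = ((-9)**2 - (2 + 25)) + 146070 = (81 - 1*27) + 146070 = (81 - 27) + 146070 = 54 + 146070 = 146124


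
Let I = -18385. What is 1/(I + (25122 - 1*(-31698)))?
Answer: 1/38435 ≈ 2.6018e-5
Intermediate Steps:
1/(I + (25122 - 1*(-31698))) = 1/(-18385 + (25122 - 1*(-31698))) = 1/(-18385 + (25122 + 31698)) = 1/(-18385 + 56820) = 1/38435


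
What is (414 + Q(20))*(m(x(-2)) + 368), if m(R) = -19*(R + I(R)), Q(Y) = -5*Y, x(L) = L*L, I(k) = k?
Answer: 67824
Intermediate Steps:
x(L) = L²
m(R) = -38*R (m(R) = -19*(R + R) = -38*R)
(414 + Q(20))*(m(x(-2)) + 368) = (414 - 5*20)*(-38*(-2)² + 368) = (414 - 100)*(-38*4 + 368) = 314*(-152 + 368) = 314*216 = 67824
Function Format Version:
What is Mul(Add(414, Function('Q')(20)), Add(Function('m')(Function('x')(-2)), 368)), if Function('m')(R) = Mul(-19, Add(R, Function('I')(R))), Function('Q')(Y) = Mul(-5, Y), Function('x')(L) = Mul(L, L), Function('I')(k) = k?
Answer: 67824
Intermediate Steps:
Function('x')(L) = Pow(L, 2)
Function('m')(R) = Mul(-38, R) (Function('m')(R) = Mul(-19, Add(R, R)) = Mul(-19, Mul(2, R)) = Mul(-38, R))
Mul(Add(414, Function('Q')(20)), Add(Function('m')(Function('x')(-2)), 368)) = Mul(Add(414, Mul(-5, 20)), Add(Mul(-38, Pow(-2, 2)), 368)) = Mul(Add(414, -100), Add(Mul(-38, 4), 368)) = Mul(314, Add(-152, 368)) = Mul(314, 216) = 67824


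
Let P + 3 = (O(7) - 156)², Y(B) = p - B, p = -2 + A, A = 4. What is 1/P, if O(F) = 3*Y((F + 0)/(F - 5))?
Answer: 4/103029 ≈ 3.8824e-5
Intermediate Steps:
p = 2 (p = -2 + 4 = 2)
Y(B) = 2 - B
O(F) = 6 - 3*F/(-5 + F) (O(F) = 3*(2 - (F + 0)/(F - 5)) = 3*(2 - F/(-5 + F)) = 6 - 3*F/(-5 + F))
P = 103029/4 (P = -3 + (3*(-10 + 7)/(-5 + 7) - 156)² = -3 + (3*(-3)/2 - 156)² = -3 + (3*(½)*(-3) - 156)² = -3 + (-9/2 - 156)² = -3 + (-321/2)² = -3 + 103041/4 = 103029/4 ≈ 25757.)
1/P = 1/(103029/4) = 4/103029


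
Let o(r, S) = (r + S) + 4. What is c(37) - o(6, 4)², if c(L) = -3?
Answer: -199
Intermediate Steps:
o(r, S) = 4 + S + r (o(r, S) = (S + r) + 4 = 4 + S + r)
c(37) - o(6, 4)² = -3 - (4 + 4 + 6)² = -3 - 1*14² = -3 - 1*196 = -3 - 196 = -199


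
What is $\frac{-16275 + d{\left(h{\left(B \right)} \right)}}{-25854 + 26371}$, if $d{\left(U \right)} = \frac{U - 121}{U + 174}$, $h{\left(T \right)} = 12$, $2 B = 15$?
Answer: $- \frac{3027259}{96162} \approx -31.481$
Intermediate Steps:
$B = \frac{15}{2}$ ($B = \frac{1}{2} \cdot 15 = \frac{15}{2} \approx 7.5$)
$d{\left(U \right)} = \frac{-121 + U}{174 + U}$
$\frac{-16275 + d{\left(h{\left(B \right)} \right)}}{-25854 + 26371} = \frac{-16275 + \frac{-121 + 12}{174 + 12}}{-25854 + 26371} = \frac{-16275 + \frac{1}{186} \left(-109\right)}{517} = \left(-16275 + \frac{1}{186} \left(-109\right)\right) \frac{1}{517} = \left(-16275 - \frac{109}{186}\right) \frac{1}{517} = \left(- \frac{3027259}{186}\right) \frac{1}{517} = - \frac{3027259}{96162}$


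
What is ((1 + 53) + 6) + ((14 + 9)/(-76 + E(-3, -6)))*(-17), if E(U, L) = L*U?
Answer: 3871/58 ≈ 66.741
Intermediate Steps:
((1 + 53) + 6) + ((14 + 9)/(-76 + E(-3, -6)))*(-17) = ((1 + 53) + 6) + ((14 + 9)/(-76 - 6*(-3)))*(-17) = (54 + 6) + (23/(-76 + 18))*(-17) = 60 + (23/(-58))*(-17) = 60 + (23*(-1/58))*(-17) = 60 - 23/58*(-17) = 60 + 391/58 = 3871/58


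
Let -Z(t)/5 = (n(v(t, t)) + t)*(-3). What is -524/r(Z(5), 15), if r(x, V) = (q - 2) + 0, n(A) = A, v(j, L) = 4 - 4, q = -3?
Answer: 524/5 ≈ 104.80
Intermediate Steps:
v(j, L) = 0
Z(t) = 15*t (Z(t) = -5*(0 + t)*(-3) = -5*t*(-3) = -(-15)*t = 15*t)
r(x, V) = -5 (r(x, V) = (-3 - 2) + 0 = -5 + 0 = -5)
-524/r(Z(5), 15) = -524/(-5) = -524*(-⅕) = 524/5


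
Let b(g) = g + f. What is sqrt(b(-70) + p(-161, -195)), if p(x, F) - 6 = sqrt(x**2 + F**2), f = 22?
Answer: sqrt(-42 + sqrt(63946)) ≈ 14.522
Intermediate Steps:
b(g) = 22 + g (b(g) = g + 22 = 22 + g)
p(x, F) = 6 + sqrt(F**2 + x**2) (p(x, F) = 6 + sqrt(x**2 + F**2) = 6 + sqrt(F**2 + x**2))
sqrt(b(-70) + p(-161, -195)) = sqrt((22 - 70) + (6 + sqrt((-195)**2 + (-161)**2))) = sqrt(-48 + (6 + sqrt(38025 + 25921))) = sqrt(-48 + (6 + sqrt(63946))) = sqrt(-42 + sqrt(63946))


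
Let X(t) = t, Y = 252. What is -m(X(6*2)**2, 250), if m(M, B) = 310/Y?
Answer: -155/126 ≈ -1.2302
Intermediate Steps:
m(M, B) = 155/126 (m(M, B) = 310/252 = 310*(1/252) = 155/126)
-m(X(6*2)**2, 250) = -1*155/126 = -155/126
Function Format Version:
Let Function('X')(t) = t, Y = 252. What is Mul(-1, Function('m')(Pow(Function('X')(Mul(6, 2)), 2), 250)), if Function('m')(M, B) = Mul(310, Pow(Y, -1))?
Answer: Rational(-155, 126) ≈ -1.2302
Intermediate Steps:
Function('m')(M, B) = Rational(155, 126) (Function('m')(M, B) = Mul(310, Pow(252, -1)) = Mul(310, Rational(1, 252)) = Rational(155, 126))
Mul(-1, Function('m')(Pow(Function('X')(Mul(6, 2)), 2), 250)) = Mul(-1, Rational(155, 126)) = Rational(-155, 126)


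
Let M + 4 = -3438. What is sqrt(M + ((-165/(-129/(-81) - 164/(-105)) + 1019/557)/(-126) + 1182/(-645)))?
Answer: I*sqrt(1599395927892096123965)/681525705 ≈ 58.681*I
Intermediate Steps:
M = -3442 (M = -4 - 3438 = -3442)
sqrt(M + ((-165/(-129/(-81) - 164/(-105)) + 1019/557)/(-126) + 1182/(-645))) = sqrt(-3442 + ((-165/(-129/(-81) - 164/(-105)) + 1019/557)/(-126) + 1182/(-645))) = sqrt(-3442 + ((-165/(-129*(-1/81) - 164*(-1/105)) + 1019*(1/557))*(-1/126) + 1182*(-1/645))) = sqrt(-3442 + ((-165/(43/27 + 164/105) + 1019/557)*(-1/126) - 394/215)) = sqrt(-3442 + ((-165/2981/945 + 1019/557)*(-1/126) - 394/215)) = sqrt(-3442 + ((-165*945/2981 + 1019/557)*(-1/126) - 394/215)) = sqrt(-3442 + ((-14175/271 + 1019/557)*(-1/126) - 394/215)) = sqrt(-3442 + (-7619326/150947*(-1/126) - 394/215)) = sqrt(-3442 + (3809663/9509661 - 394/215)) = sqrt(-3442 - 2927728889/2044577115) = sqrt(-7040362158719/2044577115) = I*sqrt(1599395927892096123965)/681525705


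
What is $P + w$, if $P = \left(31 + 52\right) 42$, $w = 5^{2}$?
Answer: $3511$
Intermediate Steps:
$w = 25$
$P = 3486$ ($P = 83 \cdot 42 = 3486$)
$P + w = 3486 + 25 = 3511$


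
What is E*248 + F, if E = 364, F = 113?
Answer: 90385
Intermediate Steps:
E*248 + F = 364*248 + 113 = 90272 + 113 = 90385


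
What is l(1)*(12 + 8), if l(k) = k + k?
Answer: 40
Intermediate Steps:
l(k) = 2*k
l(1)*(12 + 8) = (2*1)*(12 + 8) = 2*20 = 40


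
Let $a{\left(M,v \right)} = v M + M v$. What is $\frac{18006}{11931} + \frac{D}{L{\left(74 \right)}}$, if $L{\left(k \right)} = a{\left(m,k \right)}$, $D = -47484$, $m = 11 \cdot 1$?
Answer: $- \frac{44768153}{1618639} \approx -27.658$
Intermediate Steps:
$m = 11$
$a{\left(M,v \right)} = 2 M v$ ($a{\left(M,v \right)} = M v + M v = 2 M v$)
$L{\left(k \right)} = 22 k$ ($L{\left(k \right)} = 2 \cdot 11 k = 22 k$)
$\frac{18006}{11931} + \frac{D}{L{\left(74 \right)}} = \frac{18006}{11931} - \frac{47484}{22 \cdot 74} = 18006 \cdot \frac{1}{11931} - \frac{47484}{1628} = \frac{6002}{3977} - \frac{11871}{407} = - \frac{44768153}{1618639}$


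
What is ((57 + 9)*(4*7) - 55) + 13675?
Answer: 15468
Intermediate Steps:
((57 + 9)*(4*7) - 55) + 13675 = (66*28 - 55) + 13675 = (1848 - 55) + 13675 = 1793 + 13675 = 15468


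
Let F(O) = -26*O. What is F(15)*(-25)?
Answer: 9750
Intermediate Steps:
F(15)*(-25) = -26*15*(-25) = -390*(-25) = 9750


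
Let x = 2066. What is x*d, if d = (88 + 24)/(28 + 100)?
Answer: 7231/4 ≈ 1807.8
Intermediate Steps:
d = 7/8 (d = 112/128 = 112*(1/128) = 7/8 ≈ 0.87500)
x*d = 2066*(7/8) = 7231/4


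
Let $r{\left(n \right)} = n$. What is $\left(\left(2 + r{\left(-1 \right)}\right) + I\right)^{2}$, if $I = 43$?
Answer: $1936$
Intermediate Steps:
$\left(\left(2 + r{\left(-1 \right)}\right) + I\right)^{2} = \left(\left(2 - 1\right) + 43\right)^{2} = \left(1 + 43\right)^{2} = 44^{2} = 1936$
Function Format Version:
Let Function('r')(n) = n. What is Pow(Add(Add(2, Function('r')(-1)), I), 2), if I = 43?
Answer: 1936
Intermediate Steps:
Pow(Add(Add(2, Function('r')(-1)), I), 2) = Pow(Add(Add(2, -1), 43), 2) = Pow(Add(1, 43), 2) = Pow(44, 2) = 1936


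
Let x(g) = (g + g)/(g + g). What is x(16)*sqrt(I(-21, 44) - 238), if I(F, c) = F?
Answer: I*sqrt(259) ≈ 16.093*I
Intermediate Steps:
x(g) = 1 (x(g) = (2*g)/((2*g)) = (2*g)*(1/(2*g)) = 1)
x(16)*sqrt(I(-21, 44) - 238) = 1*sqrt(-21 - 238) = 1*sqrt(-259) = 1*(I*sqrt(259)) = I*sqrt(259)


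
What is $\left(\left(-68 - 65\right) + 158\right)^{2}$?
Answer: $625$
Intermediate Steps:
$\left(\left(-68 - 65\right) + 158\right)^{2} = \left(-133 + 158\right)^{2} = 25^{2} = 625$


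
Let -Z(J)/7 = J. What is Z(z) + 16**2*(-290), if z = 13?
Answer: -74331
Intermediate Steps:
Z(J) = -7*J
Z(z) + 16**2*(-290) = -7*13 + 16**2*(-290) = -91 + 256*(-290) = -91 - 74240 = -74331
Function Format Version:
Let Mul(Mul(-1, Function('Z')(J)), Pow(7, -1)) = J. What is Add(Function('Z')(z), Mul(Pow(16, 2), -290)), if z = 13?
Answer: -74331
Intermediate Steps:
Function('Z')(J) = Mul(-7, J)
Add(Function('Z')(z), Mul(Pow(16, 2), -290)) = Add(Mul(-7, 13), Mul(Pow(16, 2), -290)) = Add(-91, Mul(256, -290)) = Add(-91, -74240) = -74331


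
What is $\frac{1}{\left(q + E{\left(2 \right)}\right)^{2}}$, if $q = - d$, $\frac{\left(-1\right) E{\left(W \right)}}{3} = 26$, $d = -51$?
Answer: $\frac{1}{729} \approx 0.0013717$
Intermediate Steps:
$E{\left(W \right)} = -78$ ($E{\left(W \right)} = \left(-3\right) 26 = -78$)
$q = 51$ ($q = \left(-1\right) \left(-51\right) = 51$)
$\frac{1}{\left(q + E{\left(2 \right)}\right)^{2}} = \frac{1}{\left(51 - 78\right)^{2}} = \frac{1}{\left(-27\right)^{2}} = \frac{1}{729}$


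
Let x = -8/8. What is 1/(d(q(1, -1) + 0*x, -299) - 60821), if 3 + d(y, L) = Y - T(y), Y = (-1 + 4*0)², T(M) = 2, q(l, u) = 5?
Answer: -1/60825 ≈ -1.6441e-5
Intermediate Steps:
x = -1 (x = -8*⅛ = -1)
Y = 1 (Y = (-1 + 0)² = (-1)² = 1)
d(y, L) = -4 (d(y, L) = -3 + (1 - 1*2) = -3 + (1 - 2) = -3 - 1 = -4)
1/(d(q(1, -1) + 0*x, -299) - 60821) = 1/(-4 - 60821) = 1/(-60825) = -1/60825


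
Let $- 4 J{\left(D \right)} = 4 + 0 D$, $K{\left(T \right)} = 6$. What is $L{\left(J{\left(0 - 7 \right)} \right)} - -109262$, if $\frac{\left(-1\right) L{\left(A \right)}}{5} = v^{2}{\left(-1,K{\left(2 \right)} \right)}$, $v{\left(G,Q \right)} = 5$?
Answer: $109137$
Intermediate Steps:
$J{\left(D \right)} = -1$ ($J{\left(D \right)} = - \frac{4 + 0 D}{4} = - \frac{4 + 0}{4} = \left(- \frac{1}{4}\right) 4 = -1$)
$L{\left(A \right)} = -125$ ($L{\left(A \right)} = - 5 \cdot 5^{2} = \left(-5\right) 25 = -125$)
$L{\left(J{\left(0 - 7 \right)} \right)} - -109262 = -125 - -109262 = -125 + 109262 = 109137$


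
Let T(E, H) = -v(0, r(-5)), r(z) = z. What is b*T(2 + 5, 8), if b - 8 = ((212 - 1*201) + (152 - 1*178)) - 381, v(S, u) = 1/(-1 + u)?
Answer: -194/3 ≈ -64.667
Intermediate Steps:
T(E, H) = ⅙ (T(E, H) = -1/(-1 - 5) = -1/(-6) = -1*(-⅙) = ⅙)
b = -388 (b = 8 + (((212 - 1*201) + (152 - 1*178)) - 381) = 8 + (((212 - 201) + (152 - 178)) - 381) = 8 + ((11 - 26) - 381) = 8 + (-15 - 381) = 8 - 396 = -388)
b*T(2 + 5, 8) = -388*⅙ = -194/3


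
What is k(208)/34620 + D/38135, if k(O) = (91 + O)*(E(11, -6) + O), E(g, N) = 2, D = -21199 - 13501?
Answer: 7954551/8801558 ≈ 0.90377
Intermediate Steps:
D = -34700
k(O) = (2 + O)*(91 + O) (k(O) = (91 + O)*(2 + O) = (2 + O)*(91 + O))
k(208)/34620 + D/38135 = (182 + 208² + 93*208)/34620 - 34700/38135 = (182 + 43264 + 19344)*(1/34620) - 34700*1/38135 = 62790*(1/34620) - 6940/7627 = 2093/1154 - 6940/7627 = 7954551/8801558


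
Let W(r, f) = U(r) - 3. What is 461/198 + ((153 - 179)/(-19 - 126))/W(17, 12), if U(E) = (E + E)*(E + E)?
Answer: 77077433/33102630 ≈ 2.3284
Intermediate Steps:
U(E) = 4*E² (U(E) = (2*E)*(2*E) = 4*E²)
W(r, f) = -3 + 4*r² (W(r, f) = 4*r² - 3 = -3 + 4*r²)
461/198 + ((153 - 179)/(-19 - 126))/W(17, 12) = 461/198 + ((153 - 179)/(-19 - 126))/(-3 + 4*17²) = 461*(1/198) + (-26/(-145))/(-3 + 4*289) = 461/198 + (-26*(-1/145))/(-3 + 1156) = 461/198 + (26/145)/1153 = 461/198 + (26/145)*(1/1153) = 461/198 + 26/167185 = 77077433/33102630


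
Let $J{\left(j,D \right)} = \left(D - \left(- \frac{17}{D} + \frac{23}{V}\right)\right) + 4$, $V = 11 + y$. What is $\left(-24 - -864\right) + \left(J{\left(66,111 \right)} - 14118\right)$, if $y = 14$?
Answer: $- \frac{36529453}{2775} \approx -13164.0$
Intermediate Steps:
$V = 25$ ($V = 11 + 14 = 25$)
$J{\left(j,D \right)} = \frac{77}{25} + D + \frac{17}{D}$ ($J{\left(j,D \right)} = \left(D + \left(- \frac{23}{25} + \frac{17}{D}\right)\right) + 4 = \left(D + \left(\left(-23\right) \frac{1}{25} + \frac{17}{D}\right)\right) + 4 = \left(D - \left(\frac{23}{25} - \frac{17}{D}\right)\right) + 4 = \left(- \frac{23}{25} + D + \frac{17}{D}\right) + 4 = \frac{77}{25} + D + \frac{17}{D}$)
$\left(-24 - -864\right) + \left(J{\left(66,111 \right)} - 14118\right) = \left(-24 - -864\right) + \left(\left(\frac{77}{25} + 111 + \frac{17}{111}\right) - 14118\right) = \left(-24 + 864\right) + \left(\left(\frac{77}{25} + 111 + 17 \cdot \frac{1}{111}\right) - 14118\right) = 840 + \left(\left(\frac{77}{25} + 111 + \frac{17}{111}\right) - 14118\right) = 840 + \left(\frac{316997}{2775} - 14118\right) = 840 - \frac{38860453}{2775} = - \frac{36529453}{2775}$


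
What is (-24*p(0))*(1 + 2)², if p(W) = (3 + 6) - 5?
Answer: -864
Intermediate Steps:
p(W) = 4 (p(W) = 9 - 5 = 4)
(-24*p(0))*(1 + 2)² = (-24*4)*(1 + 2)² = -96*3² = -96*9 = -864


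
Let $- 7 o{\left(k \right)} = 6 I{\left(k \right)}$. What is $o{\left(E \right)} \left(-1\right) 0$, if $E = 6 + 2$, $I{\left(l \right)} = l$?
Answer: $0$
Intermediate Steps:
$E = 8$
$o{\left(k \right)} = - \frac{6 k}{7}$
$o{\left(E \right)} \left(-1\right) 0 = \left(- \frac{6}{7}\right) 8 \left(-1\right) 0 = \left(- \frac{48}{7}\right) \left(-1\right) 0 = \frac{48}{7} \cdot 0 = 0$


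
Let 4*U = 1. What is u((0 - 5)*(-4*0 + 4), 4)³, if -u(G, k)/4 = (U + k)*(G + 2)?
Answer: 28652616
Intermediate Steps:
U = ¼ (U = (¼)*1 = ¼ ≈ 0.25000)
u(G, k) = -4*(2 + G)*(¼ + k) (u(G, k) = -4*(¼ + k)*(G + 2) = -4*(¼ + k)*(2 + G) = -4*(2 + G)*(¼ + k))
u((0 - 5)*(-4*0 + 4), 4)³ = (-2 - (0 - 5)*(-4*0 + 4) - 8*4 - 4*(0 - 5)*(-4*0 + 4)*4)³ = (-2 - (-5)*(0 + 4) - 32 - 4*(-5*(0 + 4))*4)³ = (-2 - (-5)*4 - 32 - 4*(-5*4)*4)³ = (-2 - 1*(-20) - 32 - 4*(-20)*4)³ = (-2 + 20 - 32 + 320)³ = 306³ = 28652616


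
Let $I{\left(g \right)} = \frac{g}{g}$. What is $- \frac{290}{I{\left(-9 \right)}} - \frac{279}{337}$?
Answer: $- \frac{98009}{337} \approx -290.83$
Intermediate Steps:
$I{\left(g \right)} = 1$
$- \frac{290}{I{\left(-9 \right)}} - \frac{279}{337} = - \frac{290}{1} - \frac{279}{337} = \left(-290\right) 1 - \frac{279}{337} = -290 - \frac{279}{337} = - \frac{98009}{337}$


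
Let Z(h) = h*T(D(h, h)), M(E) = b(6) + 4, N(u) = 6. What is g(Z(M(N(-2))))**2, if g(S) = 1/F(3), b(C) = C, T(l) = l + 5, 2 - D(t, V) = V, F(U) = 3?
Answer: 1/9 ≈ 0.11111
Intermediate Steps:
D(t, V) = 2 - V
T(l) = 5 + l
M(E) = 10 (M(E) = 6 + 4 = 10)
Z(h) = h*(7 - h) (Z(h) = h*(5 + (2 - h)) = h*(7 - h))
g(S) = 1/3
g(Z(M(N(-2))))**2 = (1/3)**2 = 1/9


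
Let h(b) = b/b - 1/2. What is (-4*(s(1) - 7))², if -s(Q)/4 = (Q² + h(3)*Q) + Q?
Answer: 4624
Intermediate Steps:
h(b) = ½ (h(b) = 1 - 1*½ = 1 - ½ = ½)
s(Q) = -6*Q - 4*Q² (s(Q) = -4*((Q² + Q/2) + Q) = -4*(Q² + 3*Q/2) = -6*Q - 4*Q²)
(-4*(s(1) - 7))² = (-4*(-2*1*(3 + 2*1) - 7))² = (-4*(-2*1*(3 + 2) - 7))² = (-4*(-2*1*5 - 7))² = (-4*(-10 - 7))² = (-4*(-17))² = 68² = 4624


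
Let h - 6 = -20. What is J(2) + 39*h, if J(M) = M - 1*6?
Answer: -550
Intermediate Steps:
h = -14 (h = 6 - 20 = -14)
J(M) = -6 + M (J(M) = M - 6 = -6 + M)
J(2) + 39*h = (-6 + 2) + 39*(-14) = -4 - 546 = -550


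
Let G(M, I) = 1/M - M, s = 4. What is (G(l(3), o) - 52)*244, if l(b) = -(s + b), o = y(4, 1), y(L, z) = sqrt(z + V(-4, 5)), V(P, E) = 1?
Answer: -77104/7 ≈ -11015.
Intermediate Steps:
y(L, z) = sqrt(1 + z) (y(L, z) = sqrt(z + 1) = sqrt(1 + z))
o = sqrt(2) (o = sqrt(1 + 1) = sqrt(2) ≈ 1.4142)
l(b) = -4 - b (l(b) = -(4 + b) = -4 - b)
(G(l(3), o) - 52)*244 = ((1/(-4 - 1*3) - (-4 - 1*3)) - 52)*244 = ((1/(-4 - 3) - (-4 - 3)) - 52)*244 = ((1/(-7) - 1*(-7)) - 52)*244 = ((-1/7 + 7) - 52)*244 = (48/7 - 52)*244 = -316/7*244 = -77104/7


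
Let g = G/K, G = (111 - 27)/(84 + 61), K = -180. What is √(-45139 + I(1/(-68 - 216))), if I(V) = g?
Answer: 2*I*√2135356971/435 ≈ 212.46*I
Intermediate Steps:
G = 84/145 ≈ 0.57931
g = -7/2175 (g = (84/145)/(-180) = (84/145)*(-1/180) = -7/2175 ≈ -0.0032184)
I(V) = -7/2175
√(-45139 + I(1/(-68 - 216))) = √(-45139 - 7/2175) = √(-98177332/2175) = 2*I*√2135356971/435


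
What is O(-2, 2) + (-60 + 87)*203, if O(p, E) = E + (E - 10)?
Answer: 5475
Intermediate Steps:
O(p, E) = -10 + 2*E (O(p, E) = E + (-10 + E) = -10 + 2*E)
O(-2, 2) + (-60 + 87)*203 = (-10 + 2*2) + (-60 + 87)*203 = (-10 + 4) + 27*203 = -6 + 5481 = 5475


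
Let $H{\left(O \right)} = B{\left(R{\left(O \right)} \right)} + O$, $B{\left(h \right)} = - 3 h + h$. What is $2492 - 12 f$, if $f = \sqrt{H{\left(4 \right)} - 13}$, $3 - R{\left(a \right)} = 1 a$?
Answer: $2492 - 12 i \sqrt{7} \approx 2492.0 - 31.749 i$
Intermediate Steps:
$R{\left(a \right)} = 3 - a$ ($R{\left(a \right)} = 3 - 1 a = 3 - a$)
$B{\left(h \right)} = - 2 h$
$H{\left(O \right)} = -6 + 3 O$ ($H{\left(O \right)} = - 2 \left(3 - O\right) + O = \left(-6 + 2 O\right) + O = -6 + 3 O$)
$f = i \sqrt{7}$ ($f = \sqrt{\left(-6 + 3 \cdot 4\right) - 13} = \sqrt{\left(-6 + 12\right) - 13} = \sqrt{6 - 13} = \sqrt{-7} = i \sqrt{7} \approx 2.6458 i$)
$2492 - 12 f = 2492 - 12 i \sqrt{7}$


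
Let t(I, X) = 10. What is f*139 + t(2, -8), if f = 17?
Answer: 2373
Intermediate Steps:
f*139 + t(2, -8) = 17*139 + 10 = 2363 + 10 = 2373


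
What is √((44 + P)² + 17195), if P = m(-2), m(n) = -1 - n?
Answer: 62*√5 ≈ 138.64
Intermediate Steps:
P = 1 (P = -1 - 1*(-2) = -1 + 2 = 1)
√((44 + P)² + 17195) = √((44 + 1)² + 17195) = √(45² + 17195) = √(2025 + 17195) = √19220 = 62*√5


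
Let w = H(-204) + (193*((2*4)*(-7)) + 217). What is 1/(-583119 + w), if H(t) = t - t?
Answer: -1/593710 ≈ -1.6843e-6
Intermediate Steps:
H(t) = 0
w = -10591 (w = 0 + (193*((2*4)*(-7)) + 217) = 0 + (193*(8*(-7)) + 217) = 0 + (193*(-56) + 217) = 0 + (-10808 + 217) = 0 - 10591 = -10591)
1/(-583119 + w) = 1/(-583119 - 10591) = 1/(-593710) = -1/593710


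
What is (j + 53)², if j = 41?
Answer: 8836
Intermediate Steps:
(j + 53)² = (41 + 53)² = 94² = 8836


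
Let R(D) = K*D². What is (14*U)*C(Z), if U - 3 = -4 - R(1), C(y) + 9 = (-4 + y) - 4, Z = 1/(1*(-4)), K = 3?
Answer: 966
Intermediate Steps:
R(D) = 3*D²
Z = -¼ (Z = 1/(-4) = -¼ ≈ -0.25000)
C(y) = -17 + y (C(y) = -9 + ((-4 + y) - 4) = -9 + (-8 + y) = -17 + y)
U = -4 (U = 3 + (-4 - 3*1²) = 3 + (-4 - 3) = 3 - 7 = -4)
(14*U)*C(Z) = (14*(-4))*(-17 - ¼) = -56*(-69/4) = 966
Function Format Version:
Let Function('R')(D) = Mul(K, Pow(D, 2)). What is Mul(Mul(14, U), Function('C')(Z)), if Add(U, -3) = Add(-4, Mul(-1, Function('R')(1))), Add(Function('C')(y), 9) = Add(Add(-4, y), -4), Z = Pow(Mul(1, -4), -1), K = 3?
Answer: 966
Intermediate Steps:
Function('R')(D) = Mul(3, Pow(D, 2))
Z = Rational(-1, 4) (Z = Pow(-4, -1) = Rational(-1, 4) ≈ -0.25000)
Function('C')(y) = Add(-17, y) (Function('C')(y) = Add(-9, Add(Add(-4, y), -4)) = Add(-9, Add(-8, y)) = Add(-17, y))
U = -4 (U = Add(3, Add(-4, Mul(-1, Mul(3, Pow(1, 2))))) = Add(3, Add(-4, Mul(-1, Mul(3, 1)))) = Add(3, Add(-4, Mul(-1, 3))) = Add(3, Add(-4, -3)) = Add(3, -7) = -4)
Mul(Mul(14, U), Function('C')(Z)) = Mul(Mul(14, -4), Add(-17, Rational(-1, 4))) = Mul(-56, Rational(-69, 4)) = 966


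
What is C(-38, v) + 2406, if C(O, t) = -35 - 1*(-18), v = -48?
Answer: 2389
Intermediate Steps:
C(O, t) = -17 (C(O, t) = -35 + 18 = -17)
C(-38, v) + 2406 = -17 + 2406 = 2389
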